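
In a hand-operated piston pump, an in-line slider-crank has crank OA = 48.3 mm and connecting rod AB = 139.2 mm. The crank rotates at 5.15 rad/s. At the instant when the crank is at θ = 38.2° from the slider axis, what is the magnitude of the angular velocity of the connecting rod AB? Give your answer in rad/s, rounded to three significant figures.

1.44

ω = 5.15 rad/s
The rod makes angle φ with the slider axis where L sinφ = r sinθ; differentiating, L cosφ·φ̇ = r ω cosθ.
L cosφ = √(L² − r² sin²θ) = 0.13596 m.
|ω_rod| = r ω |cosθ| / √(L² − r² sin²θ) = 0.0483·5.15·0.78586/0.13596 = 1.4378 rad/s.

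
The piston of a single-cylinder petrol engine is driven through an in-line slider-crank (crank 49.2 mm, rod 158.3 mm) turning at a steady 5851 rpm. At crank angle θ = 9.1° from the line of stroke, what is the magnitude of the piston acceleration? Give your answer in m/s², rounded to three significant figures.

23700

ω = 2π·5851/60 = 612.7 rad/s
x(θ) = r cosθ + √(L² − r² sin²θ); with ω constant, a = ω²·d²x/dθ².
d²x/dθ² = −r cosθ − r²(cos2θ)/√u − r⁴ sin²2θ/(4u^{3/2}),  u = L² − r² sin²θ = 0.0249983 m².
Substituting r = 0.0492 m, L = 0.1583 m, θ = 9.1°: d²x/dθ² = -0.063161 m.
a = ω²·d²x/dθ² = (612.7)²·(-0.063161) = -23712 m/s²;  |a| = 23712 m/s².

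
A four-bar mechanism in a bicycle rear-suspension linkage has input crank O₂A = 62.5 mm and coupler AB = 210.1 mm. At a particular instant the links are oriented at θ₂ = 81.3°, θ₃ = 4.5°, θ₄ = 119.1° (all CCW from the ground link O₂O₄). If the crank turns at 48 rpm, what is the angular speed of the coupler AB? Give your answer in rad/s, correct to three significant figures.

ω₂ = 5.027 rad/s (from 48 rpm).
Differentiating the loop-closure r₂e^{iθ₂}+r₃e^{iθ₃}=r₁+r₄e^{iθ₄} gives r₂ω₂e^{iθ₂}+r₃ω₃e^{iθ₃}=r₄ω₄e^{iθ₄}.
Eliminating the other unknown: ω₃ = r₂ω₂ sin(θ₄−θ₂) / [r₃ sin(θ₃−θ₄)].
Numerator sine = +0.61291; denominator sine = -0.90924.
Result = 0.0625·5.027·(+0.61291) / (0.2101·(-0.90924)) = -1.008 rad/s; magnitude 1.008 rad/s.

1.01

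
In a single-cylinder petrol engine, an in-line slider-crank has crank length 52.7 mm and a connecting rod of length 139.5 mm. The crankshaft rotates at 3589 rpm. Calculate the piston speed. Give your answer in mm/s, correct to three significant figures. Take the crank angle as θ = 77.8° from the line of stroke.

ω = 2π·3589/60 = 375.8 rad/s
For an in-line slider-crank, x = r cosθ + √(L² − r² sin²θ), so v = −rω sinθ·[1 + r cosθ/√(L² − r² sin²θ)].
With r = 0.0527 m, L = 0.1395 m, θ = 77.8°: √(L² − r² sin²θ) = 0.12964 m.
v = −0.0527·375.8·0.97742·[1 + 0.0527·0.21132/0.12964] = -21.022 m/s.
|v| = 21.022 m/s = 21022 mm/s.

21000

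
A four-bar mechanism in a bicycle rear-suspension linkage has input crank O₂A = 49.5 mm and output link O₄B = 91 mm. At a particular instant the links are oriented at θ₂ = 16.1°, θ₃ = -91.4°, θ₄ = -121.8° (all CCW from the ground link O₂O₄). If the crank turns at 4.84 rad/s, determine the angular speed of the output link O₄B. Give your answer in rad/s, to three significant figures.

ω₂ = 4.84 rad/s
Differentiating the loop-closure r₂e^{iθ₂}+r₃e^{iθ₃}=r₁+r₄e^{iθ₄} gives r₂ω₂e^{iθ₂}+r₃ω₃e^{iθ₃}=r₄ω₄e^{iθ₄}.
Eliminating the other unknown: ω₄ = r₂ω₂ sin(θ₂−θ₃) / [r₄ sin(θ₄−θ₃)].
Numerator sine = +0.95372; denominator sine = -0.50603.
Result = 0.0495·4.84·(+0.95372) / (0.091·(-0.50603)) = -4.9619 rad/s; magnitude 4.9619 rad/s.

4.96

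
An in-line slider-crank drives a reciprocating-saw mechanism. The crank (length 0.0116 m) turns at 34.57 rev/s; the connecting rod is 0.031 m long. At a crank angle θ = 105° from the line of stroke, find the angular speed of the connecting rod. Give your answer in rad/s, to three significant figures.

ω = 217.2 rad/s (converted from 34.57 rev/s).
The rod makes angle φ with the slider axis where L sinφ = r sinθ; differentiating, L cosφ·φ̇ = r ω cosθ.
L cosφ = √(L² − r² sin²θ) = 0.028904 m.
|ω_rod| = r ω |cosθ| / √(L² − r² sin²θ) = 0.0116·217.2·0.25882/0.028904 = 22.562 rad/s.

22.6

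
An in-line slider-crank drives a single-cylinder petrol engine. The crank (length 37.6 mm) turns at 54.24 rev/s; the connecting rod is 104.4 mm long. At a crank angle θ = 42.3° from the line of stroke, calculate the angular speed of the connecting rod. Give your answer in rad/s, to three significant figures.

93.6

ω = 340.8 rad/s (converted from 54.24 rev/s).
The rod makes angle φ with the slider axis where L sinφ = r sinθ; differentiating, L cosφ·φ̇ = r ω cosθ.
L cosφ = √(L² − r² sin²θ) = 0.10129 m.
|ω_rod| = r ω |cosθ| / √(L² − r² sin²θ) = 0.0376·340.8·0.73963/0.10129 = 93.573 rad/s.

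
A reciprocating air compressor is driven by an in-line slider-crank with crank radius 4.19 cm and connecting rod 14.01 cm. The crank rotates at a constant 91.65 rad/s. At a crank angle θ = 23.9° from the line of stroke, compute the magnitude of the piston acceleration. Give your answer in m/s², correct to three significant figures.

394

ω = 91.65 rad/s
x(θ) = r cosθ + √(L² − r² sin²θ); with ω constant, a = ω²·d²x/dθ².
d²x/dθ² = −r cosθ − r²(cos2θ)/√u − r⁴ sin²2θ/(4u^{3/2}),  u = L² − r² sin²θ = 0.0193398 m².
Substituting r = 0.0419 m, L = 0.1401 m, θ = 23.9°: d²x/dθ² = -0.046944 m.
a = ω²·d²x/dθ² = (91.65)²·(-0.046944) = -394.32 m/s²;  |a| = 394.32 m/s².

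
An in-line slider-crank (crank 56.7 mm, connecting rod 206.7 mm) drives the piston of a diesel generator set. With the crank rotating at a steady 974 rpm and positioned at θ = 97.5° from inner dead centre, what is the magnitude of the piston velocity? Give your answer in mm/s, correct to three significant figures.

ω = 2π·974/60 = 102 rad/s
For an in-line slider-crank, x = r cosθ + √(L² − r² sin²θ), so v = −rω sinθ·[1 + r cosθ/√(L² − r² sin²θ)].
With r = 0.0567 m, L = 0.2067 m, θ = 97.5°: √(L² − r² sin²θ) = 0.19891 m.
v = −0.0567·102·0.99144·[1 + 0.0567·-0.13053/0.19891] = -5.5204 m/s.
|v| = 5.5204 m/s = 5520.4 mm/s.

5520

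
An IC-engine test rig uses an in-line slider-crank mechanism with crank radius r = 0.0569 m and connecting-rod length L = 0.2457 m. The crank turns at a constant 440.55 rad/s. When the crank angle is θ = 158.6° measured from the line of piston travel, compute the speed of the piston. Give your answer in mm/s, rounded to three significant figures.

ω = 440.6 rad/s
For an in-line slider-crank, x = r cosθ + √(L² − r² sin²θ), so v = −rω sinθ·[1 + r cosθ/√(L² − r² sin²θ)].
With r = 0.0569 m, L = 0.2457 m, θ = 158.6°: √(L² − r² sin²θ) = 0.24482 m.
v = −0.0569·440.6·0.36488·[1 + 0.0569·-0.93106/0.24482] = -7.1673 m/s.
|v| = 7.1673 m/s = 7167.3 mm/s.

7170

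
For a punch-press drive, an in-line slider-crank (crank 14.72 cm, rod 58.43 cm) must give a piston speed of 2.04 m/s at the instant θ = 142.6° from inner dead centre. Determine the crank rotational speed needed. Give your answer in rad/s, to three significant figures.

For an in-line slider-crank, |v_piston| = rω|sinθ|·[1 + r cosθ/√(L² − r² sin²θ)].
With r = 0.1472 m, L = 0.5843 m, θ = 142.6°: the bracketed kinematic factor |dx/dθ| = 0.071299 m.
ω = v/|dx/dθ| = 2.04/0.071299 = 28.612 rad/s.

28.6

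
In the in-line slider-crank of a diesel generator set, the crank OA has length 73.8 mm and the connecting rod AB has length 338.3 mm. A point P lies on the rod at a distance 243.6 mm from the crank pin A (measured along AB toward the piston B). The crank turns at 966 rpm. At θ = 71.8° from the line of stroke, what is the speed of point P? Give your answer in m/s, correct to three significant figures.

ω = 101.2 rad/s.  Crank-pin speed |V_A| = rω = 7.4656 m/s, perpendicular to OA.
Rod angle: sinφ = −(r/L) sinθ ⇒ φ = -11.960°; ω_rod = −rω cosθ/√(L²−r²sin²θ) = -7.0455 rad/s.
V_P = V_A + ω_rod × AP, with AP = 0.2436 m along the rod.
Components: V_Px = −rω sinθ − a·ω_rod·sinφ = -7.4477 m/s;  V_Py = rω cosθ + a·ω_rod·cosφ = +0.65273 m/s.
|V_P| = √(V_Px² + V_Py²) = 7.4763 m/s.

7.48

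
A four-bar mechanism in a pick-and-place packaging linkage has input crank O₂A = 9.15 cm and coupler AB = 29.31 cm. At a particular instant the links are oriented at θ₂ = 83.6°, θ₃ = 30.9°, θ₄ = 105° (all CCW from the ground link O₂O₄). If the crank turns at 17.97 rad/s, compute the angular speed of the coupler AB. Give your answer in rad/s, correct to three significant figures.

2.13

ω₂ = 17.97 rad/s
Differentiating the loop-closure r₂e^{iθ₂}+r₃e^{iθ₃}=r₁+r₄e^{iθ₄} gives r₂ω₂e^{iθ₂}+r₃ω₃e^{iθ₃}=r₄ω₄e^{iθ₄}.
Eliminating the other unknown: ω₃ = r₂ω₂ sin(θ₄−θ₂) / [r₃ sin(θ₃−θ₄)].
Numerator sine = +0.36488; denominator sine = -0.96174.
Result = 0.0915·17.97·(+0.36488) / (0.2931·(-0.96174)) = -2.1283 rad/s; magnitude 2.1283 rad/s.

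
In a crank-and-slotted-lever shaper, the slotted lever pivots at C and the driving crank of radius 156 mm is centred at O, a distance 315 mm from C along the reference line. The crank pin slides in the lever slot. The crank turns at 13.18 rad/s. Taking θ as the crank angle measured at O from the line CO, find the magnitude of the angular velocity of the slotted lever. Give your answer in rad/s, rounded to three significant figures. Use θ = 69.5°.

3.47

ω = 13.18 rad/s
Crank pin A relative to C: A = (d + r cosθ, r sinθ); lever angle φ = atan2(r sinθ, d + r cosθ).
Differentiating tanφ: φ̇ = rω(d cosθ + r)/(d² + r² + 2dr cosθ).
d² + r² + 2dr cosθ = |CA|² = 0.157979 m²;  d cosθ + r = +0.26632 m.
|ω_lever| = |0.156·13.18·+0.26632| / 0.157979 = 3.4661 rad/s.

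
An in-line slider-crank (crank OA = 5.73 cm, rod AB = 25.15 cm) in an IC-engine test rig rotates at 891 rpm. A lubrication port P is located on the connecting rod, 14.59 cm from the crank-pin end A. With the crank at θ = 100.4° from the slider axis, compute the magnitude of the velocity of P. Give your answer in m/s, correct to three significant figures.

5.15

ω = 93.31 rad/s.  Crank-pin speed |V_A| = rω = 5.3464 m/s, perpendicular to OA.
Rod angle: sinφ = −(r/L) sinθ ⇒ φ = -12.949°; ω_rod = −rω cosθ/√(L²−r²sin²θ) = +3.9376 rad/s.
V_P = V_A + ω_rod × AP, with AP = 0.1459 m along the rod.
Components: V_Px = −rω sinθ − a·ω_rod·sinφ = -5.1298 m/s;  V_Py = rω cosθ + a·ω_rod·cosφ = -0.40524 m/s.
|V_P| = √(V_Px² + V_Py²) = 5.1458 m/s.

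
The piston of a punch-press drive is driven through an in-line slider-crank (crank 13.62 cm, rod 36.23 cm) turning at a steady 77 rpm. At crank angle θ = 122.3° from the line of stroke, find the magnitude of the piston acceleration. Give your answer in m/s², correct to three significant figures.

6.13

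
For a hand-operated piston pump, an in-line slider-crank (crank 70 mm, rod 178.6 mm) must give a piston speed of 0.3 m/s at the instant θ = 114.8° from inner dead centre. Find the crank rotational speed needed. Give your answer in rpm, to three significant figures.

For an in-line slider-crank, |v_piston| = rω|sinθ|·[1 + r cosθ/√(L² − r² sin²θ)].
With r = 0.07 m, L = 0.1786 m, θ = 114.8°: the bracketed kinematic factor |dx/dθ| = 0.052366 m.
ω = v/|dx/dθ| = 0.3/0.052366 = 5.7289 rad/s.
N = 60ω/(2π) = 54.707 rpm.

54.7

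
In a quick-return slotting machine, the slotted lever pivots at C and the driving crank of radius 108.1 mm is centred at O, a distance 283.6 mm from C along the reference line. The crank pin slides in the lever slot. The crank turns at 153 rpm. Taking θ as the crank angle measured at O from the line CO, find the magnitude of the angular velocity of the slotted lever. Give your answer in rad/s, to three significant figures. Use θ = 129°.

2.28

ω = 16.02 rad/s (from 153 rpm).
Crank pin A relative to C: A = (d + r cosθ, r sinθ); lever angle φ = atan2(r sinθ, d + r cosθ).
Differentiating tanφ: φ̇ = rω(d cosθ + r)/(d² + r² + 2dr cosθ).
d² + r² + 2dr cosθ = |CA|² = 0.0535282 m²;  d cosθ + r = -0.070375 m.
|ω_lever| = |0.1081·16.02·-0.070375| / 0.0535282 = 2.2771 rad/s.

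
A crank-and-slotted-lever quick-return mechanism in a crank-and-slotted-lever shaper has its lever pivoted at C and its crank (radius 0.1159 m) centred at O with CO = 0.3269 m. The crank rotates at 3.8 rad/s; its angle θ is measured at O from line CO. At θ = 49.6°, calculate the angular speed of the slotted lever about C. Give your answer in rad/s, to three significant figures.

ω = 3.8 rad/s
Crank pin A relative to C: A = (d + r cosθ, r sinθ); lever angle φ = atan2(r sinθ, d + r cosθ).
Differentiating tanφ: φ̇ = rω(d cosθ + r)/(d² + r² + 2dr cosθ).
d² + r² + 2dr cosθ = |CA|² = 0.169408 m²;  d cosθ + r = +0.32777 m.
|ω_lever| = |0.1159·3.8·+0.32777| / 0.169408 = 0.85212 rad/s.

0.852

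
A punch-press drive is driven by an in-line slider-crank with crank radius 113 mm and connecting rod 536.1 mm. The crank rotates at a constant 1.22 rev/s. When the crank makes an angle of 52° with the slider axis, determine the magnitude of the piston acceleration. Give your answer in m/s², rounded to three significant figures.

3.76

ω = 2π·1.22 = 7.665 rad/s
x(θ) = r cosθ + √(L² − r² sin²θ); with ω constant, a = ω²·d²x/dθ².
d²x/dθ² = −r cosθ − r²(cos2θ)/√u − r⁴ sin²2θ/(4u^{3/2}),  u = L² − r² sin²θ = 0.279474 m².
Substituting r = 0.113 m, L = 0.5361 m, θ = 52°: d²x/dθ² = -0.063986 m.
a = ω²·d²x/dθ² = (7.665)²·(-0.063986) = -3.7598 m/s²;  |a| = 3.7598 m/s².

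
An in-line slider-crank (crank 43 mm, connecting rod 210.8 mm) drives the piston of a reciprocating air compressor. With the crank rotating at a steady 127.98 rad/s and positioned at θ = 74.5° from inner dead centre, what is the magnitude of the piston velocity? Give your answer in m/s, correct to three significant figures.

ω = 128 rad/s
For an in-line slider-crank, x = r cosθ + √(L² − r² sin²θ), so v = −rω sinθ·[1 + r cosθ/√(L² − r² sin²θ)].
With r = 0.043 m, L = 0.2108 m, θ = 74.5°: √(L² − r² sin²θ) = 0.20669 m.
v = −0.043·128·0.96363·[1 + 0.043·0.26724/0.20669] = -5.5978 m/s.
|v| = 5.5978 m/s.

5.60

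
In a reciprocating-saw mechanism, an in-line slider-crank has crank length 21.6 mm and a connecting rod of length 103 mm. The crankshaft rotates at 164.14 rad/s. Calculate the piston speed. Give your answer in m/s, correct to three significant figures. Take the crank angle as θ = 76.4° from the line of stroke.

ω = 164.1 rad/s
For an in-line slider-crank, x = r cosθ + √(L² − r² sin²θ), so v = −rω sinθ·[1 + r cosθ/√(L² − r² sin²θ)].
With r = 0.0216 m, L = 0.103 m, θ = 76.4°: √(L² − r² sin²θ) = 0.10084 m.
v = −0.0216·164.1·0.97196·[1 + 0.0216·0.23514/0.10084] = -3.6196 m/s.
|v| = 3.6196 m/s.

3.62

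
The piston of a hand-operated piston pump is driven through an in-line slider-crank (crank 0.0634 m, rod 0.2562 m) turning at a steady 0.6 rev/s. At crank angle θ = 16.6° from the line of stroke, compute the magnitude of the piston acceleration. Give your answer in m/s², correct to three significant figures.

1.05

ω = 2π·0.6 = 3.77 rad/s
x(θ) = r cosθ + √(L² − r² sin²θ); with ω constant, a = ω²·d²x/dθ².
d²x/dθ² = −r cosθ − r²(cos2θ)/√u − r⁴ sin²2θ/(4u^{3/2}),  u = L² − r² sin²θ = 0.0653104 m².
Substituting r = 0.0634 m, L = 0.2562 m, θ = 16.6°: d²x/dθ² = -0.073991 m.
a = ω²·d²x/dθ² = (3.77)²·(-0.073991) = -1.0516 m/s²;  |a| = 1.0516 m/s².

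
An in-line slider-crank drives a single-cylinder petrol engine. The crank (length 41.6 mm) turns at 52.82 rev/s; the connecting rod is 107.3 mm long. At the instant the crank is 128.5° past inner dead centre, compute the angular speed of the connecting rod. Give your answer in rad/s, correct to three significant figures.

ω = 331.9 rad/s (converted from 52.82 rev/s).
The rod makes angle φ with the slider axis where L sinφ = r sinθ; differentiating, L cosφ·φ̇ = r ω cosθ.
L cosφ = √(L² − r² sin²θ) = 0.10224 m.
|ω_rod| = r ω |cosθ| / √(L² − r² sin²θ) = 0.0416·331.9·0.62251/0.10224 = 84.061 rad/s.

84.1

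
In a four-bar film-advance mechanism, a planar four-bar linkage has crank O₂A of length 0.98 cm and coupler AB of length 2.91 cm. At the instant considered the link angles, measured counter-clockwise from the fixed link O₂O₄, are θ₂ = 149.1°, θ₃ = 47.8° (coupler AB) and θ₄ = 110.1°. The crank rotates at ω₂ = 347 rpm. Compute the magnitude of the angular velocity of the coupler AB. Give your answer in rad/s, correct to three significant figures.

8.70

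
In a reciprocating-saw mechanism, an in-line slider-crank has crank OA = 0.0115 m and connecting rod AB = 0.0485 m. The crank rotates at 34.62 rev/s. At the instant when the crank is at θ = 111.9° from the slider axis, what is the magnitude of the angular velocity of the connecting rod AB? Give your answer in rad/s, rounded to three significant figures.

ω = 217.5 rad/s (converted from 34.62 rev/s).
The rod makes angle φ with the slider axis where L sinφ = r sinθ; differentiating, L cosφ·φ̇ = r ω cosθ.
L cosφ = √(L² − r² sin²θ) = 0.047312 m.
|ω_rod| = r ω |cosθ| / √(L² − r² sin²θ) = 0.0115·217.5·0.37299/0.047312 = 19.721 rad/s.

19.7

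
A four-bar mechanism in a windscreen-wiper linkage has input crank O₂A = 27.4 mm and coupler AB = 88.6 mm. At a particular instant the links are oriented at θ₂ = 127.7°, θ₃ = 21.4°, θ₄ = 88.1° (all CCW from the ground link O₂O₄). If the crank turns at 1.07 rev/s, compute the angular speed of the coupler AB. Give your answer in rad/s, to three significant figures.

1.44

ω₂ = 6.723 rad/s (from 1.07 rev/s).
Differentiating the loop-closure r₂e^{iθ₂}+r₃e^{iθ₃}=r₁+r₄e^{iθ₄} gives r₂ω₂e^{iθ₂}+r₃ω₃e^{iθ₃}=r₄ω₄e^{iθ₄}.
Eliminating the other unknown: ω₃ = r₂ω₂ sin(θ₄−θ₂) / [r₃ sin(θ₃−θ₄)].
Numerator sine = -0.63742; denominator sine = -0.91845.
Result = 0.0274·6.723·(-0.63742) / (0.0886·(-0.91845)) = +1.443 rad/s; magnitude 1.443 rad/s.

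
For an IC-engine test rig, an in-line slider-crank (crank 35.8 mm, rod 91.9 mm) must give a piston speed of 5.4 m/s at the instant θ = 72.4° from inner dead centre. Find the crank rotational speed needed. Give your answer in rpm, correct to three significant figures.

1340

For an in-line slider-crank, |v_piston| = rω|sinθ|·[1 + r cosθ/√(L² − r² sin²θ)].
With r = 0.0358 m, L = 0.0919 m, θ = 72.4°: the bracketed kinematic factor |dx/dθ| = 0.038453 m.
ω = v/|dx/dθ| = 5.4/0.038453 = 140.43 rad/s.
N = 60ω/(2π) = 1341 rpm.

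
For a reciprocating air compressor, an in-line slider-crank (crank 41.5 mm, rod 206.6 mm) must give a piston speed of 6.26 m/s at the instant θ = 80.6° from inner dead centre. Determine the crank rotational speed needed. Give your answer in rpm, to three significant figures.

For an in-line slider-crank, |v_piston| = rω|sinθ|·[1 + r cosθ/√(L² − r² sin²θ)].
With r = 0.0415 m, L = 0.2066 m, θ = 80.6°: the bracketed kinematic factor |dx/dθ| = 0.042313 m.
ω = v/|dx/dθ| = 6.26/0.042313 = 147.94 rad/s.
N = 60ω/(2π) = 1412.8 rpm.

1410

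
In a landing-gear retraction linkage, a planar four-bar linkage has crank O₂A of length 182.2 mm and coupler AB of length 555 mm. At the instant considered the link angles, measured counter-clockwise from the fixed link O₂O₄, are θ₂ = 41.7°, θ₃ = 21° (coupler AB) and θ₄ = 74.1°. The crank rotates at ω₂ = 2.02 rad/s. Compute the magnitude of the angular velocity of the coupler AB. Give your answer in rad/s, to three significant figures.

ω₂ = 2.02 rad/s
Differentiating the loop-closure r₂e^{iθ₂}+r₃e^{iθ₃}=r₁+r₄e^{iθ₄} gives r₂ω₂e^{iθ₂}+r₃ω₃e^{iθ₃}=r₄ω₄e^{iθ₄}.
Eliminating the other unknown: ω₃ = r₂ω₂ sin(θ₄−θ₂) / [r₃ sin(θ₃−θ₄)].
Numerator sine = +0.53583; denominator sine = -0.79968.
Result = 0.1822·2.02·(+0.53583) / (0.555·(-0.79968)) = -0.44434 rad/s; magnitude 0.44434 rad/s.

0.444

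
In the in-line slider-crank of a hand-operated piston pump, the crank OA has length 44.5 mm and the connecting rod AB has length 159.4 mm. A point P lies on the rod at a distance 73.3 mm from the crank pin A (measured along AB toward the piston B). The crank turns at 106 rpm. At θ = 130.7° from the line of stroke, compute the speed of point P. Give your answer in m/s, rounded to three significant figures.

0.384

ω = 11.1 rad/s.  Crank-pin speed |V_A| = rω = 0.49396 m/s, perpendicular to OA.
Rod angle: sinφ = −(r/L) sinθ ⇒ φ = -12.219°; ω_rod = −rω cosθ/√(L²−r²sin²θ) = +2.0676 rad/s.
V_P = V_A + ω_rod × AP, with AP = 0.0733 m along the rod.
Components: V_Px = −rω sinθ − a·ω_rod·sinφ = -0.34241 m/s;  V_Py = rω cosθ + a·ω_rod·cosφ = -0.17399 m/s.
|V_P| = √(V_Px² + V_Py²) = 0.38408 m/s.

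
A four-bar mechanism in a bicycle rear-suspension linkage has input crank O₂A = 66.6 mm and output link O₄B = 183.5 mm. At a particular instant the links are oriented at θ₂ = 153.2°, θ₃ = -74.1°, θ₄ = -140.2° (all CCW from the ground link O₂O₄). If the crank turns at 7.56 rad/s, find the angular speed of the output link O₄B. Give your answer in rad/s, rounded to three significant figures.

ω₂ = 7.56 rad/s
Differentiating the loop-closure r₂e^{iθ₂}+r₃e^{iθ₃}=r₁+r₄e^{iθ₄} gives r₂ω₂e^{iθ₂}+r₃ω₃e^{iθ₃}=r₄ω₄e^{iθ₄}.
Eliminating the other unknown: ω₄ = r₂ω₂ sin(θ₂−θ₃) / [r₄ sin(θ₄−θ₃)].
Numerator sine = -0.73491; denominator sine = -0.91425.
Result = 0.0666·7.56·(-0.73491) / (0.1835·(-0.91425)) = +2.2056 rad/s; magnitude 2.2056 rad/s.

2.21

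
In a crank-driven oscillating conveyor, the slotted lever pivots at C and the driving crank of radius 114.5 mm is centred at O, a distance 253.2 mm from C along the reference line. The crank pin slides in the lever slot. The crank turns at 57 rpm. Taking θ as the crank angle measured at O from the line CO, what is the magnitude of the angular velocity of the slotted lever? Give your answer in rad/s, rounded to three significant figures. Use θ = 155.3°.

3.22

ω = 5.969 rad/s (from 57 rpm).
Crank pin A relative to C: A = (d + r cosθ, r sinθ); lever angle φ = atan2(r sinθ, d + r cosθ).
Differentiating tanφ: φ̇ = rω(d cosθ + r)/(d² + r² + 2dr cosθ).
d² + r² + 2dr cosθ = |CA|² = 0.0245426 m²;  d cosθ + r = -0.11553 m.
|ω_lever| = |0.1145·5.969·-0.11553| / 0.0245426 = 3.2174 rad/s.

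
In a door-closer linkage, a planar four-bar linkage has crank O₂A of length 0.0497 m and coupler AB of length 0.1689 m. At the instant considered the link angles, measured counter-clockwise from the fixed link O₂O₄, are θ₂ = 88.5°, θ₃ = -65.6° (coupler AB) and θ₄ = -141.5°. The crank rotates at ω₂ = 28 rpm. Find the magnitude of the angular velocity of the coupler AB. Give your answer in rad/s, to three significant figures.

0.681

ω₂ = 2.932 rad/s (from 28 rpm).
Differentiating the loop-closure r₂e^{iθ₂}+r₃e^{iθ₃}=r₁+r₄e^{iθ₄} gives r₂ω₂e^{iθ₂}+r₃ω₃e^{iθ₃}=r₄ω₄e^{iθ₄}.
Eliminating the other unknown: ω₃ = r₂ω₂ sin(θ₄−θ₂) / [r₃ sin(θ₃−θ₄)].
Numerator sine = +0.76604; denominator sine = +0.96987.
Result = 0.0497·2.932·(+0.76604) / (0.1689·(+0.96987)) = +0.68148 rad/s; magnitude 0.68148 rad/s.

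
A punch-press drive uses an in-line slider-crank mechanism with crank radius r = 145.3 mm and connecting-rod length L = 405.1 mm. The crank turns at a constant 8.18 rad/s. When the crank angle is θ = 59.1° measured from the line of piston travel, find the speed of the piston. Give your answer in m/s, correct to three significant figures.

1.22

ω = 8.18 rad/s
For an in-line slider-crank, x = r cosθ + √(L² − r² sin²θ), so v = −rω sinθ·[1 + r cosθ/√(L² − r² sin²θ)].
With r = 0.1453 m, L = 0.4051 m, θ = 59.1°: √(L² − r² sin²θ) = 0.38544 m.
v = −0.1453·8.18·0.85806·[1 + 0.1453·0.51354/0.38544] = -1.2173 m/s.
|v| = 1.2173 m/s.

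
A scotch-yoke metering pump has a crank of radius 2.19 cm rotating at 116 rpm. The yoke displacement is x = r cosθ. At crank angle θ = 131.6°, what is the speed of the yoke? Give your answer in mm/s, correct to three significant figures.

ω = 12.15 rad/s (from 116 rpm).
x = r cosθ ⇒ ẋ = −rω sinθ.
|v| = rω|sinθ| = 0.0219·12.15·|sin 131.6°| = 0.19894 m/s = 198.94 mm/s.

199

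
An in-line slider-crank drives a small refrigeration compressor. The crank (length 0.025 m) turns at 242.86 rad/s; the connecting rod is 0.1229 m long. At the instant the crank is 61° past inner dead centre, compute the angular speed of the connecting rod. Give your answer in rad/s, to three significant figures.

24.3

ω = 242.9 rad/s
The rod makes angle φ with the slider axis where L sinφ = r sinθ; differentiating, L cosφ·φ̇ = r ω cosθ.
L cosφ = √(L² − r² sin²θ) = 0.12094 m.
|ω_rod| = r ω |cosθ| / √(L² − r² sin²θ) = 0.025·242.9·0.48481/0.12094 = 24.339 rad/s.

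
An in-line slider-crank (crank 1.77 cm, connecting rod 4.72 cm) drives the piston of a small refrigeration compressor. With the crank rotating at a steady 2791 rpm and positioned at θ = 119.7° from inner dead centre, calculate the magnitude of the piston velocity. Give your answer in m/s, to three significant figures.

ω = 2π·2791/60 = 292.3 rad/s
For an in-line slider-crank, x = r cosθ + √(L² − r² sin²θ), so v = −rω sinθ·[1 + r cosθ/√(L² − r² sin²θ)].
With r = 0.0177 m, L = 0.0472 m, θ = 119.7°: √(L² − r² sin²θ) = 0.044626 m.
v = −0.0177·292.3·0.86863·[1 + 0.0177·-0.49546/0.044626] = -3.6106 m/s.
|v| = 3.6106 m/s.

3.61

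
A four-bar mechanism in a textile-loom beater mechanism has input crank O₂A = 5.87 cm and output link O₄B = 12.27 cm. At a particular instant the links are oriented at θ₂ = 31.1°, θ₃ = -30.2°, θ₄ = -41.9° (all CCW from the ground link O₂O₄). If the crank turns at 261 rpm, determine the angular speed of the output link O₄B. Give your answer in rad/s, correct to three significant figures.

56.6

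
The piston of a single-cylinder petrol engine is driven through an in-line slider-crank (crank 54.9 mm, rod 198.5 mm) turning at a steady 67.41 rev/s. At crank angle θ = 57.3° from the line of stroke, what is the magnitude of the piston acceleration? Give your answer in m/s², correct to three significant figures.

4200

ω = 2π·67.4 = 423.5 rad/s
x(θ) = r cosθ + √(L² − r² sin²θ); with ω constant, a = ω²·d²x/dθ².
d²x/dθ² = −r cosθ − r²(cos2θ)/√u − r⁴ sin²2θ/(4u^{3/2}),  u = L² − r² sin²θ = 0.0372679 m².
Substituting r = 0.0549 m, L = 0.1985 m, θ = 57.3°: d²x/dθ² = -0.023421 m.
a = ω²·d²x/dθ² = (423.5)²·(-0.023421) = -4201.6 m/s²;  |a| = 4201.6 m/s².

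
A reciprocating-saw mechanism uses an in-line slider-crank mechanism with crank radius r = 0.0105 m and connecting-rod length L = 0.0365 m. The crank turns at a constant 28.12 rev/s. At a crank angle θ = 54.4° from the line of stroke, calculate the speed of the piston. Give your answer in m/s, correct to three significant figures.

ω = 2π·28.1 = 176.7 rad/s
For an in-line slider-crank, x = r cosθ + √(L² − r² sin²θ), so v = −rω sinθ·[1 + r cosθ/√(L² − r² sin²θ)].
With r = 0.0105 m, L = 0.0365 m, θ = 54.4°: √(L² − r² sin²θ) = 0.035487 m.
v = −0.0105·176.7·0.81310·[1 + 0.0105·0.58212/0.035487] = -1.7683 m/s.
|v| = 1.7683 m/s.

1.77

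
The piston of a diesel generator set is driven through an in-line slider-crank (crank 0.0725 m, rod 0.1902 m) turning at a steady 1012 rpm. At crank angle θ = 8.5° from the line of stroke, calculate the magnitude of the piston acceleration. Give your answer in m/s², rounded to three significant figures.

1100

ω = 2π·1012/60 = 106 rad/s
x(θ) = r cosθ + √(L² − r² sin²θ); with ω constant, a = ω²·d²x/dθ².
d²x/dθ² = −r cosθ − r²(cos2θ)/√u − r⁴ sin²2θ/(4u^{3/2}),  u = L² − r² sin²θ = 0.0360612 m².
Substituting r = 0.0725 m, L = 0.1902 m, θ = 8.5°: d²x/dθ² = -0.09826 m.
a = ω²·d²x/dθ² = (106)²·(-0.09826) = -1103.6 m/s²;  |a| = 1103.6 m/s².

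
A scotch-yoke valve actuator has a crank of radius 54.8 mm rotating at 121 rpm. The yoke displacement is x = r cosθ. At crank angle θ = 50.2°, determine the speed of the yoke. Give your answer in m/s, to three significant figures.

ω = 12.67 rad/s (from 121 rpm).
x = r cosθ ⇒ ẋ = −rω sinθ.
|v| = rω|sinθ| = 0.0548·12.67·|sin 50.2°| = 0.53348 m/s.

0.533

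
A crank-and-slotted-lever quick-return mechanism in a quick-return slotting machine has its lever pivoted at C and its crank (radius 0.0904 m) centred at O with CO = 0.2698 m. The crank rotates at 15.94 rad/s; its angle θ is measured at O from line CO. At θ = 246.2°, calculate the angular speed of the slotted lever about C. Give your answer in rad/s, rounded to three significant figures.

0.434

ω = 15.94 rad/s
Crank pin A relative to C: A = (d + r cosθ, r sinθ); lever angle φ = atan2(r sinθ, d + r cosθ).
Differentiating tanφ: φ̇ = rω(d cosθ + r)/(d² + r² + 2dr cosθ).
d² + r² + 2dr cosθ = |CA|² = 0.0612793 m²;  d cosθ + r = -0.018477 m.
|ω_lever| = |0.0904·15.94·-0.018477| / 0.0612793 = 0.43447 rad/s.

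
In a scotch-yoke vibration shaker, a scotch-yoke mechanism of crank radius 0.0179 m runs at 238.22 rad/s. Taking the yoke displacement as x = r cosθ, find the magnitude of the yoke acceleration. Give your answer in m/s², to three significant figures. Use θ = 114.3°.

ω = 238.2 rad/s
x = r cosθ ⇒ ẍ = −rω² cosθ (ω constant).
|a| = rω²|cosθ| = 0.0179·(238.2)²·|cos 114.3°| = 418.02 m/s².

418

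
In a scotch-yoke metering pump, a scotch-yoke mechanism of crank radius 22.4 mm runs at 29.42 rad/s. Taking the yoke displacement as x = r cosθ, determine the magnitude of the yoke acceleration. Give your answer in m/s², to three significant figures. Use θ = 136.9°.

14.2

ω = 29.42 rad/s
x = r cosθ ⇒ ẍ = −rω² cosθ (ω constant).
|a| = rω²|cosθ| = 0.0224·(29.42)²·|cos 136.9°| = 14.156 m/s².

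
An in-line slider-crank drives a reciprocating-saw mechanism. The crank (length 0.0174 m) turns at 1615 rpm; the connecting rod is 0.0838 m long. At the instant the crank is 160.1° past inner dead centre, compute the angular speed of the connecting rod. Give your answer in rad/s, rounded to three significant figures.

ω = 169.1 rad/s (converted from 1615 rpm).
The rod makes angle φ with the slider axis where L sinφ = r sinθ; differentiating, L cosφ·φ̇ = r ω cosθ.
L cosφ = √(L² − r² sin²θ) = 0.08359 m.
|ω_rod| = r ω |cosθ| / √(L² − r² sin²θ) = 0.0174·169.1·0.94029/0.08359 = 33.102 rad/s.

33.1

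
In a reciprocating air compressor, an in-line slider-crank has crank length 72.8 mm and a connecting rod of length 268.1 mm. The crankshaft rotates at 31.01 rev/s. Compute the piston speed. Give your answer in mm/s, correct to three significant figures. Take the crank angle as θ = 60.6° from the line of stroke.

14100

ω = 2π·31 = 194.8 rad/s
For an in-line slider-crank, x = r cosθ + √(L² − r² sin²θ), so v = −rω sinθ·[1 + r cosθ/√(L² − r² sin²θ)].
With r = 0.0728 m, L = 0.2681 m, θ = 60.6°: √(L² − r² sin²θ) = 0.26049 m.
v = −0.0728·194.8·0.87121·[1 + 0.0728·0.49090/0.26049] = -14.053 m/s.
|v| = 14.053 m/s = 14053 mm/s.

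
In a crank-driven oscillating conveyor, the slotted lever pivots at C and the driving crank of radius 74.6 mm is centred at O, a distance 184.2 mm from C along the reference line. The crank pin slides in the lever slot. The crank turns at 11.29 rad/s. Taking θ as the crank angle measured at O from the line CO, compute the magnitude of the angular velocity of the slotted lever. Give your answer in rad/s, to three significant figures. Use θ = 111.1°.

ω = 11.29 rad/s
Crank pin A relative to C: A = (d + r cosθ, r sinθ); lever angle φ = atan2(r sinθ, d + r cosθ).
Differentiating tanφ: φ̇ = rω(d cosθ + r)/(d² + r² + 2dr cosθ).
d² + r² + 2dr cosθ = |CA|² = 0.0296011 m²;  d cosθ + r = +0.0082886 m.
|ω_lever| = |0.0746·11.29·+0.0082886| / 0.0296011 = 0.23583 rad/s.

0.236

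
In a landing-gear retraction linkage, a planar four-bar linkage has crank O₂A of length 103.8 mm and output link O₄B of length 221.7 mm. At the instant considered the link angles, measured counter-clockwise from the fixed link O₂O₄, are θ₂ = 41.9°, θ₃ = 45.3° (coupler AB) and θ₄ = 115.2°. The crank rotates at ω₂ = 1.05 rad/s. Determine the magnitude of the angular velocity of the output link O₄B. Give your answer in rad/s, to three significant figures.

0.0310

ω₂ = 1.05 rad/s
Differentiating the loop-closure r₂e^{iθ₂}+r₃e^{iθ₃}=r₁+r₄e^{iθ₄} gives r₂ω₂e^{iθ₂}+r₃ω₃e^{iθ₃}=r₄ω₄e^{iθ₄}.
Eliminating the other unknown: ω₄ = r₂ω₂ sin(θ₂−θ₃) / [r₄ sin(θ₄−θ₃)].
Numerator sine = -0.05931; denominator sine = +0.93909.
Result = 0.1038·1.05·(-0.05931) / (0.2217·(+0.93909)) = -0.031047 rad/s; magnitude 0.031047 rad/s.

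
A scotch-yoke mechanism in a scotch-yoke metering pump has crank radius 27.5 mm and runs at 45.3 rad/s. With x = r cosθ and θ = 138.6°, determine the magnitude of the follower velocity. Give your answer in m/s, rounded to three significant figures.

ω = 45.3 rad/s
x = r cosθ ⇒ ẋ = −rω sinθ.
|v| = rω|sinθ| = 0.0275·45.3·|sin 138.6°| = 0.82383 m/s.

0.824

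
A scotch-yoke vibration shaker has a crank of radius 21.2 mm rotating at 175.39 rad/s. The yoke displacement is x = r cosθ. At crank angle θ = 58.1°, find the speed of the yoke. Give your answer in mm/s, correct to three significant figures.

3160

ω = 175.4 rad/s
x = r cosθ ⇒ ẋ = −rω sinθ.
|v| = rω|sinθ| = 0.0212·175.4·|sin 58.1°| = 3.1567 m/s = 3156.7 mm/s.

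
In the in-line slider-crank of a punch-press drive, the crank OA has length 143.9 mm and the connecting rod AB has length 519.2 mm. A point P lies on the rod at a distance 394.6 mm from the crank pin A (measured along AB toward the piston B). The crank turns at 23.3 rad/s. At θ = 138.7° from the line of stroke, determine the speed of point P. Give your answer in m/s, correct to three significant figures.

1.95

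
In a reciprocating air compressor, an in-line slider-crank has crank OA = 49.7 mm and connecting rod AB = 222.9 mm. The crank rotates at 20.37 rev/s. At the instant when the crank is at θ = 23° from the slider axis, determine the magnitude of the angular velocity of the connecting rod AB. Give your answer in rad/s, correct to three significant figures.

ω = 128 rad/s (converted from 20.37 rev/s).
The rod makes angle φ with the slider axis where L sinφ = r sinθ; differentiating, L cosφ·φ̇ = r ω cosθ.
L cosφ = √(L² − r² sin²θ) = 0.22205 m.
|ω_rod| = r ω |cosθ| / √(L² − r² sin²θ) = 0.0497·128·0.92050/0.22205 = 26.369 rad/s.

26.4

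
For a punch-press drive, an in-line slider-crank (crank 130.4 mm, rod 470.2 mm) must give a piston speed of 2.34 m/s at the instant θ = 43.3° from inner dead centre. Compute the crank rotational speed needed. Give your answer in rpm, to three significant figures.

For an in-line slider-crank, |v_piston| = rω|sinθ|·[1 + r cosθ/√(L² − r² sin²θ)].
With r = 0.1304 m, L = 0.4702 m, θ = 43.3°: the bracketed kinematic factor |dx/dθ| = 0.10782 m.
ω = v/|dx/dθ| = 2.34/0.10782 = 21.704 rad/s.
N = 60ω/(2π) = 207.25 rpm.

207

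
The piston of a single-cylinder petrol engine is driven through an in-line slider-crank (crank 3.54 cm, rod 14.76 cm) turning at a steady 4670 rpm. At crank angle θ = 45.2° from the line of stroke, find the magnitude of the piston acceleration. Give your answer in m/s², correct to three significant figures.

ω = 2π·4670/60 = 489 rad/s
x(θ) = r cosθ + √(L² − r² sin²θ); with ω constant, a = ω²·d²x/dθ².
d²x/dθ² = −r cosθ − r²(cos2θ)/√u − r⁴ sin²2θ/(4u^{3/2}),  u = L² − r² sin²θ = 0.0211548 m².
Substituting r = 0.0354 m, L = 0.1476 m, θ = 45.2°: d²x/dθ² = -0.025011 m.
a = ω²·d²x/dθ² = (489)²·(-0.025011) = -5981.8 m/s²;  |a| = 5981.8 m/s².

5980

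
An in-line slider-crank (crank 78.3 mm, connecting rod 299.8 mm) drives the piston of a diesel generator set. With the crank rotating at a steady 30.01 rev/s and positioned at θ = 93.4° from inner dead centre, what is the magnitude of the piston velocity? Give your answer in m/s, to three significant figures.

ω = 2π·30 = 188.6 rad/s
For an in-line slider-crank, x = r cosθ + √(L² − r² sin²θ), so v = −rω sinθ·[1 + r cosθ/√(L² − r² sin²θ)].
With r = 0.0783 m, L = 0.2998 m, θ = 93.4°: √(L² − r² sin²θ) = 0.28943 m.
v = −0.0783·188.6·0.99824·[1 + 0.0783·-0.05931/0.28943] = -14.502 m/s.
|v| = 14.502 m/s.

14.5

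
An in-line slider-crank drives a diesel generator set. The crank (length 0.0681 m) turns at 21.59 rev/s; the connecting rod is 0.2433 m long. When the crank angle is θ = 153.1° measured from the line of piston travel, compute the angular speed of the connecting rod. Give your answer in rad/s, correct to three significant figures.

34.1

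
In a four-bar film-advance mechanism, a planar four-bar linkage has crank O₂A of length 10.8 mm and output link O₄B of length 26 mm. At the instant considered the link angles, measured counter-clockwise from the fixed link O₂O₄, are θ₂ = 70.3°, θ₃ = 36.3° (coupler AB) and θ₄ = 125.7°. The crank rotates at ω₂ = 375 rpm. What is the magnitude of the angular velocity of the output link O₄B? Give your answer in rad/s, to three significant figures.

ω₂ = 39.27 rad/s (from 375 rpm).
Differentiating the loop-closure r₂e^{iθ₂}+r₃e^{iθ₃}=r₁+r₄e^{iθ₄} gives r₂ω₂e^{iθ₂}+r₃ω₃e^{iθ₃}=r₄ω₄e^{iθ₄}.
Eliminating the other unknown: ω₄ = r₂ω₂ sin(θ₂−θ₃) / [r₄ sin(θ₄−θ₃)].
Numerator sine = +0.55919; denominator sine = +0.99995.
Result = 0.0108·39.27·(+0.55919) / (0.026·(+0.99995)) = +9.1221 rad/s; magnitude 9.1221 rad/s.

9.12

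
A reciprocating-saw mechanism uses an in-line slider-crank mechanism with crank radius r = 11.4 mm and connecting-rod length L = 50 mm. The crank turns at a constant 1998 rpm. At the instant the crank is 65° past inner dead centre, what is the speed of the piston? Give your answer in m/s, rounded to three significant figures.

2.37

ω = 2π·1998/60 = 209.2 rad/s
For an in-line slider-crank, x = r cosθ + √(L² − r² sin²θ), so v = −rω sinθ·[1 + r cosθ/√(L² − r² sin²θ)].
With r = 0.0114 m, L = 0.05 m, θ = 65°: √(L² − r² sin²θ) = 0.048921 m.
v = −0.0114·209.2·0.90631·[1 + 0.0114·0.42262/0.048921] = -2.3746 m/s.
|v| = 2.3746 m/s.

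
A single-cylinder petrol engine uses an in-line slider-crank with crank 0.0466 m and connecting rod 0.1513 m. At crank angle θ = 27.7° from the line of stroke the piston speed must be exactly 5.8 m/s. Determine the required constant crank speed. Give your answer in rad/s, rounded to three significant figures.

210

For an in-line slider-crank, |v_piston| = rω|sinθ|·[1 + r cosθ/√(L² − r² sin²θ)].
With r = 0.0466 m, L = 0.1513 m, θ = 27.7°: the bracketed kinematic factor |dx/dθ| = 0.02763 m.
ω = v/|dx/dθ| = 5.8/0.02763 = 209.91 rad/s.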